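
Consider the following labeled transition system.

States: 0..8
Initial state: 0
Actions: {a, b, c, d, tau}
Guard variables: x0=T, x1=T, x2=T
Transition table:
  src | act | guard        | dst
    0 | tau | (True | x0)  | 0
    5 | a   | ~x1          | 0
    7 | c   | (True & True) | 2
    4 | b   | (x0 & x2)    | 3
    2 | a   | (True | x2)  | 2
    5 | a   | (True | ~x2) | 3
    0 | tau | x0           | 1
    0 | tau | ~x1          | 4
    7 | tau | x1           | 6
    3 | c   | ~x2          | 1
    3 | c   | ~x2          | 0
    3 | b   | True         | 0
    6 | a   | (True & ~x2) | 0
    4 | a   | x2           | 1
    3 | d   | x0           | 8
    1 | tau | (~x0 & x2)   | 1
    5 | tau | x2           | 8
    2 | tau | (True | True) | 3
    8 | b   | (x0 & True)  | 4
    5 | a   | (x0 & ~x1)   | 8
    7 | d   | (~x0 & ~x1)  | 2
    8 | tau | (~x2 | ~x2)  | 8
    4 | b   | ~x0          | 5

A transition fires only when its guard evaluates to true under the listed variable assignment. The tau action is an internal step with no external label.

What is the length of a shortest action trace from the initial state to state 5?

Answer: UNREACHABLE

Analysis:
BFS to 5:
  depth 0: {0}
  depth 1: {1}
5 never appears.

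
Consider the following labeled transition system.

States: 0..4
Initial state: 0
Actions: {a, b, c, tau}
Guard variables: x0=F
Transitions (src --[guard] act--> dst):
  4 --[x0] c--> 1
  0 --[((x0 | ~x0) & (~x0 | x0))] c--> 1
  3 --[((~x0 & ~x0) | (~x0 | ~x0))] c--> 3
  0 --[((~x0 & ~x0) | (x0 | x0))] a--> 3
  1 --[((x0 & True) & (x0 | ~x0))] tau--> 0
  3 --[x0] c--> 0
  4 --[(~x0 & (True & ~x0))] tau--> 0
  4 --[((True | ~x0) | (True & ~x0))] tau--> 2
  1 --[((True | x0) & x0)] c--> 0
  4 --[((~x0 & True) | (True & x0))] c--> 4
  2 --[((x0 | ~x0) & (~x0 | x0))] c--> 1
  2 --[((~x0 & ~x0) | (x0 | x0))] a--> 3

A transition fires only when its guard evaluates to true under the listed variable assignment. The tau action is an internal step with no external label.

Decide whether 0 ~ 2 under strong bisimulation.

Compute ~ classes (split until stable):
  π0 = {{0,1,2,3,4}}
  π1 = {{0,2},{1},{3},{4}}
stable after 2 split(s): 4 block(s)
class of 0: {0,2}; class of 2: {0,2}

Answer: BISIMILAR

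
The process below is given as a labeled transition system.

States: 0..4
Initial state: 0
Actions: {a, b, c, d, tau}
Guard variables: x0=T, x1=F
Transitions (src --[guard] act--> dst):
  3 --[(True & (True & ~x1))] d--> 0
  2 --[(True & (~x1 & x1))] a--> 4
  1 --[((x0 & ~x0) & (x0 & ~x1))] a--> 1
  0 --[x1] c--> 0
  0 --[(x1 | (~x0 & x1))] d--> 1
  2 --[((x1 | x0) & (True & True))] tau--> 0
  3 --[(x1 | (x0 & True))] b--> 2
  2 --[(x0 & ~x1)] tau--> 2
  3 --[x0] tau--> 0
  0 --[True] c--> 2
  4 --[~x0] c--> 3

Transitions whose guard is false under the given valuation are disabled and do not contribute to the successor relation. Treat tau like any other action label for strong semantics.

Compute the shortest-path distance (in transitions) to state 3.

Answer: UNREACHABLE

Working:
BFS to 3:
  L0 = {0}
  L1 = {2}
3 never appears.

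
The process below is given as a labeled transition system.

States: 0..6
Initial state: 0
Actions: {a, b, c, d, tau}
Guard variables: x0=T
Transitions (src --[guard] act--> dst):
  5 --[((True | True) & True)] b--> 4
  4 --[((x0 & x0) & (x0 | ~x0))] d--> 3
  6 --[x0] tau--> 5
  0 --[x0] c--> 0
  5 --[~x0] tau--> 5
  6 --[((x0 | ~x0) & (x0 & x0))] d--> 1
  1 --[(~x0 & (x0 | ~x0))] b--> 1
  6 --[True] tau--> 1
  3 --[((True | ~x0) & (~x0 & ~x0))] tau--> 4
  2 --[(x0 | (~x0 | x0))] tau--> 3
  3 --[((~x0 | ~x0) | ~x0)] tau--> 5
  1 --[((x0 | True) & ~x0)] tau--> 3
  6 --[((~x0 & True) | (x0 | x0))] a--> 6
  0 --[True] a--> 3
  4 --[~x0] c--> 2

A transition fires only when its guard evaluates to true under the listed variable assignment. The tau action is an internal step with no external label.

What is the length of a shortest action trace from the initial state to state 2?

Layered search for 2:
  L0 = {0}
  L1 = {3}
2 never appears.

Answer: UNREACHABLE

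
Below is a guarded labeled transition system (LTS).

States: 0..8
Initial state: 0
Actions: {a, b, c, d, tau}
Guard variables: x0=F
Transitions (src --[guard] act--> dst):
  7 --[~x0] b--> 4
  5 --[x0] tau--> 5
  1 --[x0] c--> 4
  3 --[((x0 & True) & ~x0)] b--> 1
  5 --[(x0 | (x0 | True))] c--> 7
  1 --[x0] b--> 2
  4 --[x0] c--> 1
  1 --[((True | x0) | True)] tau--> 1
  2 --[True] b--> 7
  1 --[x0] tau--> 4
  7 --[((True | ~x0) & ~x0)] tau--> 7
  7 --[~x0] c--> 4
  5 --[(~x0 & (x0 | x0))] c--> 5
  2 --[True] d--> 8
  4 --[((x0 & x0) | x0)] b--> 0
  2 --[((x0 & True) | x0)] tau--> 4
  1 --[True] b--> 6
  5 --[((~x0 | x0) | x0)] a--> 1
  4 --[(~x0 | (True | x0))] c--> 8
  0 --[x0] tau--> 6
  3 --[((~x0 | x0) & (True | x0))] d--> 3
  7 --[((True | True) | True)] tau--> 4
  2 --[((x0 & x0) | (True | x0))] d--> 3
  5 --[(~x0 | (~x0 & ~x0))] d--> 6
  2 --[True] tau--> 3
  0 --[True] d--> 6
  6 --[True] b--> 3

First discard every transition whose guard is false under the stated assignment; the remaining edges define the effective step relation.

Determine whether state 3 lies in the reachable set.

Guard filter leaves 17 enabled edge(s).
L0 = {0}
L1 = {6}  total {0,6}
L2 = {3}  total {0,3,6}
Reach set: {0,3,6}
witness 3: d·b

Answer: REACHABLE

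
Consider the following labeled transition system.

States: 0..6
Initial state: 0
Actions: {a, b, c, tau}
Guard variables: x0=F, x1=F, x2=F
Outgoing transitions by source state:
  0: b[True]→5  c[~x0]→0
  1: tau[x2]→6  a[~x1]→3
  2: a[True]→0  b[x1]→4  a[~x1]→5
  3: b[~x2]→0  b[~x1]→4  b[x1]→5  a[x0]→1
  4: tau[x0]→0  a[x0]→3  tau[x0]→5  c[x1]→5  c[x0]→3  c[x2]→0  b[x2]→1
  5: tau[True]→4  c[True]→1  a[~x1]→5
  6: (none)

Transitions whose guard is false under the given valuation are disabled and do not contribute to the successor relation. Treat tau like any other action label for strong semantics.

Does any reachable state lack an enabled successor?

Reach set: {0,1,3,4,5}
  0: b→5  c→0  [2 exit(s)]
  1: a→3  [1 exit(s)]
  3: b→0  b→4  [2 exit(s)]
  4: ∅  [no exit]
  5: a→5  c→1  tau→4  [3 exit(s)]
Path to 4: b·tau

Answer: DEADLOCK at state 4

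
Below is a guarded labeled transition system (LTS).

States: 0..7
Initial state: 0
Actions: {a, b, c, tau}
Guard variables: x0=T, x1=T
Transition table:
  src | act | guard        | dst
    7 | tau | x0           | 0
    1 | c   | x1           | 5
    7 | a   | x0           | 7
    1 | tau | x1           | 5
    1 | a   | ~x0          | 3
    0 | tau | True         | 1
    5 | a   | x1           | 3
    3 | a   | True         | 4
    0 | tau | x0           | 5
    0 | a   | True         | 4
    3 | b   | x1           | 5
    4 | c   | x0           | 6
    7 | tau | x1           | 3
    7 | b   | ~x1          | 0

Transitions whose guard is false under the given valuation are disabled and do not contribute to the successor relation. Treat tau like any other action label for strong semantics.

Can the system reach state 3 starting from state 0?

After dropping false guards: 12 live edges.
depth 0: {0}
depth 1: {1,4,5}  now seen {0,1,4,5}
depth 2: {3,6}  now seen {0,1,3,4,5,6}
R = {0,1,3,4,5,6}
Path to 3: tau·a

Answer: REACHABLE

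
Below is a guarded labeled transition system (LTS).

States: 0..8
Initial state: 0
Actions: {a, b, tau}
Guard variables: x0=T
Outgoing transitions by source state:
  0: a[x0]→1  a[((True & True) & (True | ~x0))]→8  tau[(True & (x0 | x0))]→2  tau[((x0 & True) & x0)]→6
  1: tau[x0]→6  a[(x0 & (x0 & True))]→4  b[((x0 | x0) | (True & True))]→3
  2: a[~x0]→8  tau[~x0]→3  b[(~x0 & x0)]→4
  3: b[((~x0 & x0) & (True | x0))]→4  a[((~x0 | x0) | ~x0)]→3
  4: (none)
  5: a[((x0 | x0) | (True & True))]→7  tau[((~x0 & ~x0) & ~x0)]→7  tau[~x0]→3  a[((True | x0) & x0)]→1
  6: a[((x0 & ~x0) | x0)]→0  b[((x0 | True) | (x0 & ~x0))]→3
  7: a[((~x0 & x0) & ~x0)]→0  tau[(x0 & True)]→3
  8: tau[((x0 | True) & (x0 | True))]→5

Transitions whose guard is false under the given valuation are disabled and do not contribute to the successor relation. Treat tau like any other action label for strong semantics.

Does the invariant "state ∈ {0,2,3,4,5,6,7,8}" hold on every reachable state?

Allowed set {0,2,3,4,5,6,7,8}
R = {0,1,2,3,4,5,6,7,8}
  0: ok
  1: outside
  2: ok
  3: ok
  4: ok
  5: ok
  6: ok
  7: ok
  8: ok
counterexample path to 1: a

Answer: INVARIANT VIOLATED at state 1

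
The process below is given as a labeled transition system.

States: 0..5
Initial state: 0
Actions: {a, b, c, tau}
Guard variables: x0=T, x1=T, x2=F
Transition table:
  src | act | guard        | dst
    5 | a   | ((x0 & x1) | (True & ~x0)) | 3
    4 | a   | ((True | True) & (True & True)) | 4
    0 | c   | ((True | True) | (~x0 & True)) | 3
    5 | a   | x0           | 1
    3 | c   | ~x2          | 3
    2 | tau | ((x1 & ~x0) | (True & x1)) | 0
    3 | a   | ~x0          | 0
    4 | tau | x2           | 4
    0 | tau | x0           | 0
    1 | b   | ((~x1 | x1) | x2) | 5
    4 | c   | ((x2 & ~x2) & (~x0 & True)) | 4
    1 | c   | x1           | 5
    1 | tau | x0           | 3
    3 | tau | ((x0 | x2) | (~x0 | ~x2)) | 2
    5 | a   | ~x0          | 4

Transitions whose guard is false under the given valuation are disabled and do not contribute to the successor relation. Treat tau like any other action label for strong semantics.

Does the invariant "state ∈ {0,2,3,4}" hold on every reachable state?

Answer: INVARIANT HOLDS

Analysis:
Safe = {0,2,3,4}
Reach set: {0,2,3}
  0: ✓
  2: ✓
  3: ✓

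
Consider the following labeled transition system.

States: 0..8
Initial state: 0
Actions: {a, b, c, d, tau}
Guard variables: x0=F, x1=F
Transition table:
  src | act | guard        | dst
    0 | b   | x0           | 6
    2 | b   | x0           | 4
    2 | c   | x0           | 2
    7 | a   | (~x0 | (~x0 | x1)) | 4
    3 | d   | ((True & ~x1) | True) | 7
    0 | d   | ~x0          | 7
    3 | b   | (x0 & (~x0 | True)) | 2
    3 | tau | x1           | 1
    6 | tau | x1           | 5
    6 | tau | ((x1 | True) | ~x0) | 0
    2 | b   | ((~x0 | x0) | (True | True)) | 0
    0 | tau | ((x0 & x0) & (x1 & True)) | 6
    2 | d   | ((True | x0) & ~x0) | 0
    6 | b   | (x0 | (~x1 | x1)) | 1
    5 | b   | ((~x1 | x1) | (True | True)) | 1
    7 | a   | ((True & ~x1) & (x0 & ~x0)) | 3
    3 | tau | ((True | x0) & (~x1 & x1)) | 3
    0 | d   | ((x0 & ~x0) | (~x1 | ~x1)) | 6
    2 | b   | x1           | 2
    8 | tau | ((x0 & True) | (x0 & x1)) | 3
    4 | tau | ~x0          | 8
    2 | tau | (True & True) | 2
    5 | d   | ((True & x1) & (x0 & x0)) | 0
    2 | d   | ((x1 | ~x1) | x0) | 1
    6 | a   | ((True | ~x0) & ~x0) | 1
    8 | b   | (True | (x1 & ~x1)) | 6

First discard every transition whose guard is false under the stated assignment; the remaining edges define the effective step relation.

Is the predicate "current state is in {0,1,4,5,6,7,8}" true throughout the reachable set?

Safe = {0,1,4,5,6,7,8}
R = {0,1,4,6,7,8}
  0: safe
  1: safe
  4: safe
  6: safe
  7: safe
  8: safe

Answer: INVARIANT HOLDS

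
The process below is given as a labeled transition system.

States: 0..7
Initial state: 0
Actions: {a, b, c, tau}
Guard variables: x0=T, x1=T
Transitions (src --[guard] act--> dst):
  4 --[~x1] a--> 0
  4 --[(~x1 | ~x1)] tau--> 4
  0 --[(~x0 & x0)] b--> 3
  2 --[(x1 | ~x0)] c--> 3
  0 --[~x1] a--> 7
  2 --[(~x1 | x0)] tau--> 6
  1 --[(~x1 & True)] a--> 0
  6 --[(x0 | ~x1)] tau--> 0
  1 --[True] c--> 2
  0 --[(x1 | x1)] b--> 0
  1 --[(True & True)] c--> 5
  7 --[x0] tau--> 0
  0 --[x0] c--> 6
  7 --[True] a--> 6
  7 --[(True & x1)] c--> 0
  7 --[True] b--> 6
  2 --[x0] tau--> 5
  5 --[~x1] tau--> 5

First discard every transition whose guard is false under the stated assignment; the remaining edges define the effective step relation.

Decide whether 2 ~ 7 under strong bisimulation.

Compute ~ classes (split until stable):
  P[0] = {{0,1,2,3,4,5,6,7}}
  P[1] = {{0},{1},{2},{3,4,5},{6},{7}}
6 equivalence class(es) (converged in 2)
class of 2: {2}; class of 7: {7}

Answer: NOT BISIMILAR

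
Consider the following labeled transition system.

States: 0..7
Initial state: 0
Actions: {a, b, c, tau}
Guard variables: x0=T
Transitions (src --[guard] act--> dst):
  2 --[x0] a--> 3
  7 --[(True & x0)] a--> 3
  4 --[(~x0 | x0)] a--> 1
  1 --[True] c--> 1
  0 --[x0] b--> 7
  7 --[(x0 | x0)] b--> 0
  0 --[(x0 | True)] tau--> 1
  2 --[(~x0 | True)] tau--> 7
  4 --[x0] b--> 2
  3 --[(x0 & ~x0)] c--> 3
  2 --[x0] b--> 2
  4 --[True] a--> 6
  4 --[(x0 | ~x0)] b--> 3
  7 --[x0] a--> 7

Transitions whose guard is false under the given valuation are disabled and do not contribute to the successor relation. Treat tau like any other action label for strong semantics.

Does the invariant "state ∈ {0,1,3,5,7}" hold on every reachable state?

Allowed set {0,1,3,5,7}
Reach set: {0,1,3,7}
  0: ✓
  1: ✓
  3: ✓
  7: ✓

Answer: INVARIANT HOLDS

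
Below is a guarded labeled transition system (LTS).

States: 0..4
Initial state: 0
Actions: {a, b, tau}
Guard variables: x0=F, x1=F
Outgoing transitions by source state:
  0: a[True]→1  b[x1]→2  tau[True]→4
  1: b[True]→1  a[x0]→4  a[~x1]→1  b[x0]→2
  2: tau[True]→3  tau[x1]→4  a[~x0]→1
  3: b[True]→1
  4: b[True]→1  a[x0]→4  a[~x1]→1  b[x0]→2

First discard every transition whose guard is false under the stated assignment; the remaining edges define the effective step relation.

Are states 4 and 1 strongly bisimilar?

Bisimulation quotient by refinement:
  π0 = {{0,1,2,3,4}}
  π1 = {{0,2},{1,4},{3}}
  π2 = {{0},{1,4},{2},{3}}
stable after 3 split(s): 4 block(s)
[4]={1,4}  [1]={1,4}

Answer: BISIMILAR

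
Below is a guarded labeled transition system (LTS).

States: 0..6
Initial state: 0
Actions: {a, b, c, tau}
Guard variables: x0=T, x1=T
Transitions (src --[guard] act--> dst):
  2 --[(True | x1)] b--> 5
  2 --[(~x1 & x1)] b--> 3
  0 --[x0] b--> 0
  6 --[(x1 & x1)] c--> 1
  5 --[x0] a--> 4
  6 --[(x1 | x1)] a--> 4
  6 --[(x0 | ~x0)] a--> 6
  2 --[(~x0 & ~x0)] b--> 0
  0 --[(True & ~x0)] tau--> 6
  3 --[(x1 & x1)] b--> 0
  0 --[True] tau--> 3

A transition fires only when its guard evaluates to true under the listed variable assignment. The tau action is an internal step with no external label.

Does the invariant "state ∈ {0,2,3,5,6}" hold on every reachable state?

Safe = {0,2,3,5,6}
R = {0,3}
  0: safe
  3: safe

Answer: INVARIANT HOLDS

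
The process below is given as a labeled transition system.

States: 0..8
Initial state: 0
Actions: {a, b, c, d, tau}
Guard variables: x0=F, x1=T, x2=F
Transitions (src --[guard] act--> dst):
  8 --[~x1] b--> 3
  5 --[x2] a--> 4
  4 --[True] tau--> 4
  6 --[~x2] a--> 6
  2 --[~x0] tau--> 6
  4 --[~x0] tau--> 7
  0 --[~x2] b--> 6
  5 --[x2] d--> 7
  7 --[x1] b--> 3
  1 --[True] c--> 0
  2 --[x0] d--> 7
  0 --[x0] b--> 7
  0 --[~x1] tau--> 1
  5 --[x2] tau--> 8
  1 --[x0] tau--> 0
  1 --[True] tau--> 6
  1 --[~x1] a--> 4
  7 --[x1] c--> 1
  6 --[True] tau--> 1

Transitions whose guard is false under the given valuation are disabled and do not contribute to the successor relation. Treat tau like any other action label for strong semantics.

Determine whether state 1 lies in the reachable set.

10 transition(s) survive guard evaluation.
Layer 0: {0}
Layer 1: {6}  total {0,6}
Layer 2: {1}  total {0,1,6}
Reachable = {0,1,6}
witness 1: b·tau

Answer: REACHABLE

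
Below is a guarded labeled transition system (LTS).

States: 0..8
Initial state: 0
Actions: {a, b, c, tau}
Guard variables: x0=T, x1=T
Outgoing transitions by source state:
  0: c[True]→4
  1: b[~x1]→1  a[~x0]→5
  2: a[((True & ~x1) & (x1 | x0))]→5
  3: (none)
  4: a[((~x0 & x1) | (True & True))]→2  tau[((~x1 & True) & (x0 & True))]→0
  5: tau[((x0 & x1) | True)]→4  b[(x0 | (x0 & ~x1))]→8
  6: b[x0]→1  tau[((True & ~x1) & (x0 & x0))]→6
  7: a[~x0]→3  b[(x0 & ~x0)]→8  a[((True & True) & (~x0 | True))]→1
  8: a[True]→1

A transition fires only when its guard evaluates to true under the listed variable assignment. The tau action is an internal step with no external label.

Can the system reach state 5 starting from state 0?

Guard filter leaves 7 enabled edge(s).
L0 = {0}
L1 = {4}  total {0,4}
L2 = {2}  total {0,2,4}
Reachable = {0,2,4}

Answer: UNREACHABLE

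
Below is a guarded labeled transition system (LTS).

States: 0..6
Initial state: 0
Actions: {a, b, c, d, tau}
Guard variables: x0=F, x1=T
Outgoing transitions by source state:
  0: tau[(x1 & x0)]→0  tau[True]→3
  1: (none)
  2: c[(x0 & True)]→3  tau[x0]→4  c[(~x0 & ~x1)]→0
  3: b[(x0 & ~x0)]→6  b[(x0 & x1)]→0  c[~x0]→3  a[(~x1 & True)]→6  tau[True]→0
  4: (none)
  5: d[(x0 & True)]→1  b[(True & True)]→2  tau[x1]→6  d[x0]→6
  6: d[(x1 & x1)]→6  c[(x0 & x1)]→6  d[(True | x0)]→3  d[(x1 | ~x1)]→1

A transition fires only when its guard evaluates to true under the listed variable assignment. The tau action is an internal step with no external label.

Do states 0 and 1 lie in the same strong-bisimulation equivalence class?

Compute ~ classes (split until stable):
  π0 = {{0,1,2,3,4,5,6}}
  π1 = {{0},{1,2,4},{3},{5},{6}}
Fixed point at round 2; 5 class(es).
[0]={0}  [1]={1,2,4}

Answer: NOT BISIMILAR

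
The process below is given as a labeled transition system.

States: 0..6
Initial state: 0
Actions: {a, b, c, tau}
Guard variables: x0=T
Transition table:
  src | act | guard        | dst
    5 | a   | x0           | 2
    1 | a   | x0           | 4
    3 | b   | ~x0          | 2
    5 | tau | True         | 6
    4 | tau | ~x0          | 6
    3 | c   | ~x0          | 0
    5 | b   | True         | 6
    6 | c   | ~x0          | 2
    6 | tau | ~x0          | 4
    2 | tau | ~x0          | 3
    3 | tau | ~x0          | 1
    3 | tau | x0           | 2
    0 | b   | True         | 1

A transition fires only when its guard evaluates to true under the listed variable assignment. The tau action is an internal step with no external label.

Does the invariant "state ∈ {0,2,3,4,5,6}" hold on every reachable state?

Answer: INVARIANT VIOLATED at state 1

Working:
Inv-set: {0,2,3,4,5,6}
R = {0,1,4}
  0: ok
  1: VIOLATES
  4: ok
counterexample path to 1: b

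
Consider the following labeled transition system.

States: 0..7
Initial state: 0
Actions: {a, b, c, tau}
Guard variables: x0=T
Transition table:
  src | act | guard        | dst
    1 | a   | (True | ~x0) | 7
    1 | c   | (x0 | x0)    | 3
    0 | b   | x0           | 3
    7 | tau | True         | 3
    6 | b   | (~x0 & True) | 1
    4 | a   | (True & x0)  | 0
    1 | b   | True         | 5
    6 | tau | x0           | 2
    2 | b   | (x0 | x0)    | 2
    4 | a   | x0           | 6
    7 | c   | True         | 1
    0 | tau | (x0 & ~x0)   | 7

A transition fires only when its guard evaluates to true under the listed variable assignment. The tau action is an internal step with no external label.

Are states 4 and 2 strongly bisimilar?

Refine partition for ~:
  π0 = {{0,1,2,3,4,5,6,7}}
  π1 = {{0,2},{1},{3,5},{4},{6},{7}}
  π2 = {{0},{1},{2},{3,5},{4},{6},{7}}
stable after 3 split(s): 7 block(s)
[4]={4}  [2]={2}

Answer: NOT BISIMILAR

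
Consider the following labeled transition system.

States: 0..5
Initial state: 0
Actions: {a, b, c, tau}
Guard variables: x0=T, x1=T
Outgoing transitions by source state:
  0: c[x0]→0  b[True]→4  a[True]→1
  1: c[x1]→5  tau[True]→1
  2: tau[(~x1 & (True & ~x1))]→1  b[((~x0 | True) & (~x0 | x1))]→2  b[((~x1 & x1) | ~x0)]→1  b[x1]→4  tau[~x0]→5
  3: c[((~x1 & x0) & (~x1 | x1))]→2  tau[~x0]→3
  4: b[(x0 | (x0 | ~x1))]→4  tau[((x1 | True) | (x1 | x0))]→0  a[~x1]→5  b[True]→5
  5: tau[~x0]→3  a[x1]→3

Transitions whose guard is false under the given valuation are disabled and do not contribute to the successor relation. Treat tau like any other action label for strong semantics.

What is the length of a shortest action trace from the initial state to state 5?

Answer: 2

Trace:
Layered search for 5:
  Layer 0: {0}
  Layer 1: {1,4}
  Layer 2: {5}
5 enters at depth 2; path a·c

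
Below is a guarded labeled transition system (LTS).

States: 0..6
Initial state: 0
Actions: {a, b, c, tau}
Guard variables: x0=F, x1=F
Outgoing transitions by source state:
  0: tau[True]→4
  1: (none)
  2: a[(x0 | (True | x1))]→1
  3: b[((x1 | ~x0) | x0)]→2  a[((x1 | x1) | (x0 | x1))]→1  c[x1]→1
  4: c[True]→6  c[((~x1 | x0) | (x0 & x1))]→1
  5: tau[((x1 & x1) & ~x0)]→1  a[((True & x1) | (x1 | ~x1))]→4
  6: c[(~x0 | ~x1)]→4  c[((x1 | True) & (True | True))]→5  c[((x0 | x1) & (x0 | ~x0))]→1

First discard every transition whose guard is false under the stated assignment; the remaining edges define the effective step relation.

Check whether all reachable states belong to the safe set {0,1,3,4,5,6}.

Safe = {0,1,3,4,5,6}
Reach set: {0,1,4,5,6}
  0: ✓
  1: ✓
  4: ✓
  5: ✓
  6: ✓

Answer: INVARIANT HOLDS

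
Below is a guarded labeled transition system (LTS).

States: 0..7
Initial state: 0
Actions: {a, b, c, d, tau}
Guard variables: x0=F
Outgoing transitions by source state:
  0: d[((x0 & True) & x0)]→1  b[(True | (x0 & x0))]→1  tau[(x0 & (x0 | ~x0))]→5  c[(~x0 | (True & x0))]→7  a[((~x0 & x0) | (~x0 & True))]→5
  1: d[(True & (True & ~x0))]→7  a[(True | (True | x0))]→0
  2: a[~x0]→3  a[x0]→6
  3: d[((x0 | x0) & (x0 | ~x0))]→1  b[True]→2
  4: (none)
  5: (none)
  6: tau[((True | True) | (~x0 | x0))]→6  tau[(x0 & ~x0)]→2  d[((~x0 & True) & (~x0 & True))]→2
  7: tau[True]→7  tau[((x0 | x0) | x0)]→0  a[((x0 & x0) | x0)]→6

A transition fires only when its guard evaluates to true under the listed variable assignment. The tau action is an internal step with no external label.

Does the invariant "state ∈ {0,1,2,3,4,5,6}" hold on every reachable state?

Inv-set: {0,1,2,3,4,5,6}
R = {0,1,5,7}
  0: safe
  1: safe
  5: safe
  7: outside
reach 7 via c — violates

Answer: INVARIANT VIOLATED at state 7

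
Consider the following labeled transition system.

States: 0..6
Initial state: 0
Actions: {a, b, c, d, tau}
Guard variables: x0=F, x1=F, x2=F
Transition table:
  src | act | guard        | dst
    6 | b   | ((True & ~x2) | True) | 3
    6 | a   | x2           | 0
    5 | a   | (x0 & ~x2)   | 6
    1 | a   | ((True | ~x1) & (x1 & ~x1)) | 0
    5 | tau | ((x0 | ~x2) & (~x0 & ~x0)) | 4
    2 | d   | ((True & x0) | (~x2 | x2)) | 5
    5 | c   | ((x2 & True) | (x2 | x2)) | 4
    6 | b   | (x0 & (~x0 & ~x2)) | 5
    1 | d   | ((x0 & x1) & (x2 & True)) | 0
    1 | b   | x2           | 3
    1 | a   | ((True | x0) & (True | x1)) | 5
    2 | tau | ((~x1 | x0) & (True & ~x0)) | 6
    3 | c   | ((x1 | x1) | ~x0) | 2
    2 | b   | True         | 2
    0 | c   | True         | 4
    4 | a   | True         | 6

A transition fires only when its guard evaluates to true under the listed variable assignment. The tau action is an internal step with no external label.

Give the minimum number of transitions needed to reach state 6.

Layered search for 6:
  Layer 0: {0}
  Layer 1: {4}
  Layer 2: {6}
6 enters at depth 2; path c·a

Answer: 2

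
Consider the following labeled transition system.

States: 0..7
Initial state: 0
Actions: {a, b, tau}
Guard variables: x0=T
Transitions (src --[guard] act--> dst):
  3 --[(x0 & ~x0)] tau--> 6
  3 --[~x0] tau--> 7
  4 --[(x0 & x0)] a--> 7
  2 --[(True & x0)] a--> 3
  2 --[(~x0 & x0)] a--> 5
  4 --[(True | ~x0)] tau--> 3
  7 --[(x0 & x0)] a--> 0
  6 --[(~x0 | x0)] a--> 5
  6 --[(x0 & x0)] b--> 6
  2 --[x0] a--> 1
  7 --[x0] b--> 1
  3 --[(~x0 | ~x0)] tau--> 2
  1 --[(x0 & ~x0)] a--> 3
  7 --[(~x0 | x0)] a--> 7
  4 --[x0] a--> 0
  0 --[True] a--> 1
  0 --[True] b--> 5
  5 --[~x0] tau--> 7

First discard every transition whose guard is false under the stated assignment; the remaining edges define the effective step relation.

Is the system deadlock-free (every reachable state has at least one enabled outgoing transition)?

R = {0,1,5}
  0: a→1  b→5  [2 exit(s)]
  1: ∅  [deadlock]
  5: ∅  [deadlock]
Path to 1: a

Answer: DEADLOCK at state 1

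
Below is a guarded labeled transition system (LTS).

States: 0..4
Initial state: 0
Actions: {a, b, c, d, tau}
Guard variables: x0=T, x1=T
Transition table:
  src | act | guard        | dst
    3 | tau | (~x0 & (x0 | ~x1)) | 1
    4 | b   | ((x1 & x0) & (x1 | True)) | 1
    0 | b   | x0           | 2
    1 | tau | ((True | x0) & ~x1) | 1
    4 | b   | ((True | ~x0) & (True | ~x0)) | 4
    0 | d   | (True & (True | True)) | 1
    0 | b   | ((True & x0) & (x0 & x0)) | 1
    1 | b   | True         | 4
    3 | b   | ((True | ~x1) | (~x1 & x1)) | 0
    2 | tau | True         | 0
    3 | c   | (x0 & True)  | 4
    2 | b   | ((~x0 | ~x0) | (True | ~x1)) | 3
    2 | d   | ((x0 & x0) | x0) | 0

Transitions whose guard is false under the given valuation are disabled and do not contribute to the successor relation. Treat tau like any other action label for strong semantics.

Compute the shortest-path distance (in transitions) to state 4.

Answer: 2

Analysis:
BFS to 4:
  L0 = {0}
  L1 = {1,2}
  L2 = {3,4}
first hit 4 at d=2 via b·b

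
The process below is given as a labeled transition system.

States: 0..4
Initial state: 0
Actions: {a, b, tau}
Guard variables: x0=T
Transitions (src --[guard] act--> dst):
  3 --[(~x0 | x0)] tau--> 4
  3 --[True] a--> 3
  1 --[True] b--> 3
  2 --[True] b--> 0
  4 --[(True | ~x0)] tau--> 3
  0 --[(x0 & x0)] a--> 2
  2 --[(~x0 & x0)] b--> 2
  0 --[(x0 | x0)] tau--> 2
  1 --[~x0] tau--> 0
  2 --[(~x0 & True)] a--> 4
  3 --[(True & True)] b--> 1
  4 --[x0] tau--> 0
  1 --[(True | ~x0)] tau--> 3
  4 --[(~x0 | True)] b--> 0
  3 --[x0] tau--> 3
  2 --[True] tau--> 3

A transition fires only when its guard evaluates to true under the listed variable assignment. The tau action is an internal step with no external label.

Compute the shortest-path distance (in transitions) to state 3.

BFS to 3:
  Layer 0: {0}
  Layer 1: {2}
  Layer 2: {3}
3 enters at depth 2; path a·tau

Answer: 2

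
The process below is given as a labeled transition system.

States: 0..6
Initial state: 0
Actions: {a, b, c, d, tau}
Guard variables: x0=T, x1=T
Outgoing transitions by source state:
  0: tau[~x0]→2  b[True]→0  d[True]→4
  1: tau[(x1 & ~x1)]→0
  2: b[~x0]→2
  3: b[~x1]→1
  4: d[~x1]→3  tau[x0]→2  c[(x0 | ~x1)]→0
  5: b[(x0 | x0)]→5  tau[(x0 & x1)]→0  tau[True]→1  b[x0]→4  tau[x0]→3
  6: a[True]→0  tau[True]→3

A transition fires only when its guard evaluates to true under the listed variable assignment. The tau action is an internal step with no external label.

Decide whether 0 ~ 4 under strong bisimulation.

Compute ~ classes (split until stable):
  round 0: {{0,1,2,3,4,5,6}}
  round 1: {{0},{1,2,3},{4},{5},{6}}
5 equivalence class(es) (converged in 2)
class of 0: {0}; class of 4: {4}

Answer: NOT BISIMILAR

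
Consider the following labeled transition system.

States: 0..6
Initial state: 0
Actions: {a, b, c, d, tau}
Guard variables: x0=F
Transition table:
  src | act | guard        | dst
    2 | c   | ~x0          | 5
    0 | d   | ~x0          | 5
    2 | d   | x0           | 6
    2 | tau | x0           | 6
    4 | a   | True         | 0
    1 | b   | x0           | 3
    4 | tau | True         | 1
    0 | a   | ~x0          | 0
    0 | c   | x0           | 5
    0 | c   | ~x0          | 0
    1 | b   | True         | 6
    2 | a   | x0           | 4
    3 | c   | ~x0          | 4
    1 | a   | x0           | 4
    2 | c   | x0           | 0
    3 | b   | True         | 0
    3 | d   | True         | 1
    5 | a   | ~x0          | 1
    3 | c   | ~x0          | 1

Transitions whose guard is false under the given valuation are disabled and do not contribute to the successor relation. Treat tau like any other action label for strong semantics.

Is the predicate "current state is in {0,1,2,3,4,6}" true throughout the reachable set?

Answer: INVARIANT VIOLATED at state 5

Trace:
Safe = {0,1,2,3,4,6}
Reachable = {0,1,5,6}
  0: safe
  1: safe
  5: VIOLATES
  6: safe
counterexample path to 5: d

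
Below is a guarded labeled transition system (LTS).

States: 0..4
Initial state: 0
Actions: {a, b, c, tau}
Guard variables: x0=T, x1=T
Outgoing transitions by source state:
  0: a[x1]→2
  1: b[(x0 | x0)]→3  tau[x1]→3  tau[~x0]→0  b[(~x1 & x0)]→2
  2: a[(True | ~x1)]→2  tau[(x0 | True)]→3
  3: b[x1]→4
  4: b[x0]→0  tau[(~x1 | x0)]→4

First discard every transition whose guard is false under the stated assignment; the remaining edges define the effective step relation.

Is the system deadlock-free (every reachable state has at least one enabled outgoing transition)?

Reachable = {0,2,3,4}
  0: a→2  [1 exit(s)]
  2: a→2  tau→3  [2 exit(s)]
  3: b→4  [1 exit(s)]
  4: b→0  tau→4  [2 exit(s)]

Answer: DEADLOCK-FREE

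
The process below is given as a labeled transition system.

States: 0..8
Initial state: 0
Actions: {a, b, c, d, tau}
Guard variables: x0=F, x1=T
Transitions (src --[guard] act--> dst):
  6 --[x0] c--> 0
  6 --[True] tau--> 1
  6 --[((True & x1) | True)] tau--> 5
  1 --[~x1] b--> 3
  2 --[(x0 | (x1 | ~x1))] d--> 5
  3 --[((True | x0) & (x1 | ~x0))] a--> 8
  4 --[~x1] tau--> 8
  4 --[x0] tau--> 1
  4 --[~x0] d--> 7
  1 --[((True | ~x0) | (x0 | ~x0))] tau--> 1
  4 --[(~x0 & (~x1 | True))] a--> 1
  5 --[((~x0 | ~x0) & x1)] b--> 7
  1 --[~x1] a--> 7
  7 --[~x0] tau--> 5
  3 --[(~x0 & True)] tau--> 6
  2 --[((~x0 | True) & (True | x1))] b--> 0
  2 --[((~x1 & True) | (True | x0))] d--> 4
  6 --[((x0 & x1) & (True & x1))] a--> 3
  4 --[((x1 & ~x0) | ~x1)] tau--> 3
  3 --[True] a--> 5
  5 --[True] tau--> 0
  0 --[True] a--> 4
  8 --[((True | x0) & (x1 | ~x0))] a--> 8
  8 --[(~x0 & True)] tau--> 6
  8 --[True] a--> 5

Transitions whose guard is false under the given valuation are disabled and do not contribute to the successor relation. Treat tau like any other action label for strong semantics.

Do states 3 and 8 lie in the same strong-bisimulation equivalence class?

Answer: BISIMILAR

Working:
Bisimulation quotient by refinement:
  P[0] = {{0,1,2,3,4,5,6,7,8}}
  P[1] = {{0},{1,6,7},{2},{3,8},{4},{5}}
  P[2] = {{0},{1},{2},{3,8},{4},{5},{6},{7}}
Fixed point at round 3; 8 class(es).
[3]={3,8}  [8]={3,8}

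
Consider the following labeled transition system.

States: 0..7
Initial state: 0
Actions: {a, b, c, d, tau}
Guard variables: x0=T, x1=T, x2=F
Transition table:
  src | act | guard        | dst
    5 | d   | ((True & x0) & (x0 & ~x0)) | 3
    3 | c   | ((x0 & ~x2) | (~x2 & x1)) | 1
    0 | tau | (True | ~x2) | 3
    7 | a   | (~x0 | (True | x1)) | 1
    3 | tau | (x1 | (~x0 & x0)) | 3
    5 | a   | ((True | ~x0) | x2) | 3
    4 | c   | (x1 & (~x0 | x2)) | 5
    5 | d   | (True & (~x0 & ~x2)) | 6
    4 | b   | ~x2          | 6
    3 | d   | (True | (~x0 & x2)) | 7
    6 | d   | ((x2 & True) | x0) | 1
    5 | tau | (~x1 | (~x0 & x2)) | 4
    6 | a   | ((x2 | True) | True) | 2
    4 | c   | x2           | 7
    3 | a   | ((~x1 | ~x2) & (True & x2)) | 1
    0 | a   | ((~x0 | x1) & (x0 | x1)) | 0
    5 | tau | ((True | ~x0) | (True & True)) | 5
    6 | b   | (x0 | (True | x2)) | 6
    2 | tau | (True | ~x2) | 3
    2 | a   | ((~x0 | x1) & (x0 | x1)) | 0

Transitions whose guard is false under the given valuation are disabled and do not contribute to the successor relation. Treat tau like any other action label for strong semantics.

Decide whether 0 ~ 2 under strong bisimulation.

Bisimulation quotient by refinement:
  round 0: {{0,1,2,3,4,5,6,7}}
  round 1: {{0,2,5},{1},{3},{4},{6},{7}}
  round 2: {{0,2},{1},{3},{4},{5},{6},{7}}
Fixed point at round 3; 7 class(es).
[0]={0,2}  [2]={0,2}

Answer: BISIMILAR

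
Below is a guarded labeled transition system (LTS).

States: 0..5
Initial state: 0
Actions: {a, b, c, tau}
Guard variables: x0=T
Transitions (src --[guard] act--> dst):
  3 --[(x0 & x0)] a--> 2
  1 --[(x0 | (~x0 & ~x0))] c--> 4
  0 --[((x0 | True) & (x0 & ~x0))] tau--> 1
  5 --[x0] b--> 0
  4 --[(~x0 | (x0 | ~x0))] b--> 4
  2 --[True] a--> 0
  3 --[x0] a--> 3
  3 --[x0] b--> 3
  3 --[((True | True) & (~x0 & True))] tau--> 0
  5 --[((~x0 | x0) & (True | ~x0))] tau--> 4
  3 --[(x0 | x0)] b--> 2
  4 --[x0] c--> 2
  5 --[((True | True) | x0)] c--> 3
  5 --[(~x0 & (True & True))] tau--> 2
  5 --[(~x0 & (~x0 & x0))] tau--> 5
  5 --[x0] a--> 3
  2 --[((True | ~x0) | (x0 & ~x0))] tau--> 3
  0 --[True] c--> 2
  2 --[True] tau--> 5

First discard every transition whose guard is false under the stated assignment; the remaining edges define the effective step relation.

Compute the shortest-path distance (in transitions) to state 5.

Answer: 2

Analysis:
Layered search for 5:
  L0 = {0}
  L1 = {2}
  L2 = {3,5}
depth(5)=2, e.g. c·tau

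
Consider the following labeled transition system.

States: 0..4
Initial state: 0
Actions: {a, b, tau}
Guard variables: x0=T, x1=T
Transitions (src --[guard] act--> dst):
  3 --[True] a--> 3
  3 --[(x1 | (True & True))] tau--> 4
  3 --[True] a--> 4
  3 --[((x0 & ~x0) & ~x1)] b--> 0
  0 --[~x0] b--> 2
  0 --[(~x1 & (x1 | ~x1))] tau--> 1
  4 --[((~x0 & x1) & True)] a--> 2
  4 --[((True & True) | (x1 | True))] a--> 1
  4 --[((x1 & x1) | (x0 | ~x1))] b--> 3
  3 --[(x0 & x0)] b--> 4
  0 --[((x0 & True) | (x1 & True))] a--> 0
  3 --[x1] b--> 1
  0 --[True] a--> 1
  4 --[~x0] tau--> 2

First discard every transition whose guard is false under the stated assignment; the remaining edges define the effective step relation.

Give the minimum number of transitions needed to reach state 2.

Layered search for 2:
  depth 0: {0}
  depth 1: {1}
2 never appears.

Answer: UNREACHABLE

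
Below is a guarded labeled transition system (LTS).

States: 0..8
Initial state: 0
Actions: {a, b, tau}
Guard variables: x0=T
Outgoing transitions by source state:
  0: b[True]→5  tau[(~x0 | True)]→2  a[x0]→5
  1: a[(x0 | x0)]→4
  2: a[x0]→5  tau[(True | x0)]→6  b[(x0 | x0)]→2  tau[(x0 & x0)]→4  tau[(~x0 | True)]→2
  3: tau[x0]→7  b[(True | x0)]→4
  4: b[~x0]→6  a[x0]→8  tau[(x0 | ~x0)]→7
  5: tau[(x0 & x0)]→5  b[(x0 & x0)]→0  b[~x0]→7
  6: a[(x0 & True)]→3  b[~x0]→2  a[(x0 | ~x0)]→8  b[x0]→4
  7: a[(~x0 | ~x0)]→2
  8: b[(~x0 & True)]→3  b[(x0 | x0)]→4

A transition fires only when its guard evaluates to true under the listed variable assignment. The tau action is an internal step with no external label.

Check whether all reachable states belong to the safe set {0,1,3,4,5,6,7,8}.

Answer: INVARIANT VIOLATED at state 2

Trace:
Inv-set: {0,1,3,4,5,6,7,8}
Reachable = {0,2,3,4,5,6,7,8}
  0: safe
  2: ✗ unsafe
  3: safe
  4: safe
  5: safe
  6: safe
  7: safe
  8: safe
reach 2 via tau — violates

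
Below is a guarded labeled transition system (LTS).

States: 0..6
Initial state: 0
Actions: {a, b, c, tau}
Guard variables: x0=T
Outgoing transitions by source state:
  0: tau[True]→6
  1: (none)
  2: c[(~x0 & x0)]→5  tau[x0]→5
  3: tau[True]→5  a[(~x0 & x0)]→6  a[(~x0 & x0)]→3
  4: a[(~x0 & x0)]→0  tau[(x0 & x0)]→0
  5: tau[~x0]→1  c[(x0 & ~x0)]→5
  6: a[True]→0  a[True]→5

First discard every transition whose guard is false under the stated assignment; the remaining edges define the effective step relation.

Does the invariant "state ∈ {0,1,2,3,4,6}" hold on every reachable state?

Allowed set {0,1,2,3,4,6}
Reach set: {0,5,6}
  0: safe
  5: outside
  6: safe
counterexample path to 5: tau·a

Answer: INVARIANT VIOLATED at state 5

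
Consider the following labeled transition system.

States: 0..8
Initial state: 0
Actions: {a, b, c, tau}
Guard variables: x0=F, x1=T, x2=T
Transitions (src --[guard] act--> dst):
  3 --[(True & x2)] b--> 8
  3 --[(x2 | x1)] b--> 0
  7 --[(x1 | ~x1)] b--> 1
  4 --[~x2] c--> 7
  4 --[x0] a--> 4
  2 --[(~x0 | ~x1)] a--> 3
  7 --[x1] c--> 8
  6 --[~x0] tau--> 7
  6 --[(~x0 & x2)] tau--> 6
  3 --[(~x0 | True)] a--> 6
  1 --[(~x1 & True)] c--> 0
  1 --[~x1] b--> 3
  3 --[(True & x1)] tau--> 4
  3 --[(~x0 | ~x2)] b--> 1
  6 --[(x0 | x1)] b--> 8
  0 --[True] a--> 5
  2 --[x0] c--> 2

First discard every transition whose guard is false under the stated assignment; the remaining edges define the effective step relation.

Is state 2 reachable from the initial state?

Answer: UNREACHABLE

Trace:
Guard filter leaves 12 enabled edge(s).
Layer 0: {0}
Layer 1: {5}  now seen {0,5}
R = {0,5}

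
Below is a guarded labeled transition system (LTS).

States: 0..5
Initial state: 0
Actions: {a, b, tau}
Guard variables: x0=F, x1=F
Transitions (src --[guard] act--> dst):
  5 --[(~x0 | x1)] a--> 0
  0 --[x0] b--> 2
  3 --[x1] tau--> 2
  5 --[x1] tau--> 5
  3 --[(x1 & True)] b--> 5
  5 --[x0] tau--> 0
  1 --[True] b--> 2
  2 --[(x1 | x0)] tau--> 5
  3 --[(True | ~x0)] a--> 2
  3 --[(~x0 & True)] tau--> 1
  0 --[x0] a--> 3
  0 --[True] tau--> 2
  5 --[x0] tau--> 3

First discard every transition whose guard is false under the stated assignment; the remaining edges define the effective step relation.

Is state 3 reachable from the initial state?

5 transition(s) survive guard evaluation.
depth 0: {0}
depth 1: {2}  now seen {0,2}
Reach set: {0,2}

Answer: UNREACHABLE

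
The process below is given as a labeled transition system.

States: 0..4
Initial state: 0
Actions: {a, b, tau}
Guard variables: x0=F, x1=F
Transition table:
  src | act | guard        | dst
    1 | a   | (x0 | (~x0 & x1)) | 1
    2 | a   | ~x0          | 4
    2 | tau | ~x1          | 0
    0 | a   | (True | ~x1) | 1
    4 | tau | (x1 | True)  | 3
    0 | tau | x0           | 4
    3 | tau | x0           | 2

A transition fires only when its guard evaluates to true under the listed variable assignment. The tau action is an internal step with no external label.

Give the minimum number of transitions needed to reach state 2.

Layered search for 2:
  depth 0: {0}
  depth 1: {1}
2 never appears.

Answer: UNREACHABLE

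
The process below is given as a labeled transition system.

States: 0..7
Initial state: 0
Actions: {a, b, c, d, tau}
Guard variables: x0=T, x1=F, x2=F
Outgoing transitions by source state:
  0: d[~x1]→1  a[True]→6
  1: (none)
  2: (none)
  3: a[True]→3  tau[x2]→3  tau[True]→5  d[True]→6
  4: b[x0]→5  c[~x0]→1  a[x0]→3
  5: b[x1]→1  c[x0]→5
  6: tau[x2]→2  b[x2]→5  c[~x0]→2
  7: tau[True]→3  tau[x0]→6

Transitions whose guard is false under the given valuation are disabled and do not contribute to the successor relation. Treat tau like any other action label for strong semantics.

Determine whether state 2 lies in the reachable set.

Answer: UNREACHABLE

Working:
Guard filter leaves 10 enabled edge(s).
L0 = {0}
L1 = {1,6}  total {0,1,6}
R = {0,1,6}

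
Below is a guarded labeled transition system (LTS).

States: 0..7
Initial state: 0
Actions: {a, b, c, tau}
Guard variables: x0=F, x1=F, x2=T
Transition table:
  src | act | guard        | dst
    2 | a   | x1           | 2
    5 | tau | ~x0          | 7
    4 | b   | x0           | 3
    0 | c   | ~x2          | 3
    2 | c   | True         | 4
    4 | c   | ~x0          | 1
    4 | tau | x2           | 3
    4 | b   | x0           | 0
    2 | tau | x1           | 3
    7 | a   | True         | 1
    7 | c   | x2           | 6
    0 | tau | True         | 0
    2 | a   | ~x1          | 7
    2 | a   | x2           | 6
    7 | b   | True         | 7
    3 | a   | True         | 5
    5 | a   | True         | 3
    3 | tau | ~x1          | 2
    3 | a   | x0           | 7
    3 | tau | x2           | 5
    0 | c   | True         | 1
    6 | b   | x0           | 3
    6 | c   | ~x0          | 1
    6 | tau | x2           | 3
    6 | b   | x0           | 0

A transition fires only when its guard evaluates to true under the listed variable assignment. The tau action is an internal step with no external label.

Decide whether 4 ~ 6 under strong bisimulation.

Compute ~ classes (split until stable):
  π0 = {{0,1,2,3,4,5,6,7}}
  π1 = {{0,4,6},{1},{2},{3,5},{7}}
  π2 = {{0},{1},{2},{3},{4,6},{5},{7}}
Fixed point at round 3; 7 class(es).
class of 4: {4,6}; class of 6: {4,6}

Answer: BISIMILAR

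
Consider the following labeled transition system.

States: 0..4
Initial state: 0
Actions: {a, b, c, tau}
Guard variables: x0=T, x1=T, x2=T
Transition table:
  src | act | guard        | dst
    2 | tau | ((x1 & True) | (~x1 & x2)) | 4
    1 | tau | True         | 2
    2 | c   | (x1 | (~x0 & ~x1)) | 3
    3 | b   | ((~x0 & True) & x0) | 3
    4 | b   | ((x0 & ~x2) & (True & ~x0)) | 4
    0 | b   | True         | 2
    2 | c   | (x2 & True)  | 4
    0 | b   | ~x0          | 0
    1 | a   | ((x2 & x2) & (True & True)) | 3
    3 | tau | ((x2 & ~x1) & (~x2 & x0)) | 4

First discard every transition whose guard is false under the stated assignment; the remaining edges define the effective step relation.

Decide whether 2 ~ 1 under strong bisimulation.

Refine partition for ~:
  round 0: {{0,1,2,3,4}}
  round 1: {{0},{1},{2},{3,4}}
Fixed point at round 2; 4 class(es).
2∈{2}, 1∈{1}

Answer: NOT BISIMILAR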